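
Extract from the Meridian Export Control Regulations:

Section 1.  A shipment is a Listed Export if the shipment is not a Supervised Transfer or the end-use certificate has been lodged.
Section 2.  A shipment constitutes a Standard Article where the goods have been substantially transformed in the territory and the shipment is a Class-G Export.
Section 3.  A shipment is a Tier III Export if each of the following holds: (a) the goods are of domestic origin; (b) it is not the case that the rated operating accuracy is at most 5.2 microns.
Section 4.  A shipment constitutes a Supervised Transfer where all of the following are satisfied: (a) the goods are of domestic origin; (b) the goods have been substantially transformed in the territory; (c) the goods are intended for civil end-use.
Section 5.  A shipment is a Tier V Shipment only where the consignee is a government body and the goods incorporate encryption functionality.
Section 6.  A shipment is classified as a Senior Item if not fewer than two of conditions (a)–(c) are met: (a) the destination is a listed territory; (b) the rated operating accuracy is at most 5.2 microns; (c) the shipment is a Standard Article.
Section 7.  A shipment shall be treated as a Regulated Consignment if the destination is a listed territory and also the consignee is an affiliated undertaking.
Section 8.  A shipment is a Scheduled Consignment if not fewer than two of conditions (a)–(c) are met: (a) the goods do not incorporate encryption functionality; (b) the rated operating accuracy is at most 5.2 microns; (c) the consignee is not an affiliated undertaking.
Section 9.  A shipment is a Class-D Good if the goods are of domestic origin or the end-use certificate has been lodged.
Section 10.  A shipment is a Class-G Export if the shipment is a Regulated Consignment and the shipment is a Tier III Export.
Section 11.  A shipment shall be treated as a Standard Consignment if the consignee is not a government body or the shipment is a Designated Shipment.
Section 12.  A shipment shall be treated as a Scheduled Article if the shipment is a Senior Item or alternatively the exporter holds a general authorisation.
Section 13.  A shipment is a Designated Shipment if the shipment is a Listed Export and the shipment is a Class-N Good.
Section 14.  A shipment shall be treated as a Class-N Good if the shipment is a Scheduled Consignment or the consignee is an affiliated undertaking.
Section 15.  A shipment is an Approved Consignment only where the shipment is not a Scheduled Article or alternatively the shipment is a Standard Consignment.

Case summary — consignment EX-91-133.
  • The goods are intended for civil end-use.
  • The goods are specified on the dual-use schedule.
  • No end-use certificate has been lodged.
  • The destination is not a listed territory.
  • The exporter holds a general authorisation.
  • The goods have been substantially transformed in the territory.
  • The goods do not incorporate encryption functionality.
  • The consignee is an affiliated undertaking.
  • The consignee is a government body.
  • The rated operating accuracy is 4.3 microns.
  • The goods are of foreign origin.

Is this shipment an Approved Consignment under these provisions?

Yes

Under section 7: the destination is a listed territory? no; and the consignee is an affiliated undertaking? yes. So the shipment is not a Regulated Consignment.
Under section 3: the goods are of domestic origin? no; and rated operating accuracy: 4.3 microns ≤ 5.2 microns? yes, so negated condition no. So the shipment is not a Tier III Export.
Under section 10: Regulated Consignment (section 7)? no; and Tier III Export (section 3)? no. So the shipment is not a Class-G Export.
Under section 2: the goods have been substantially transformed in the territory? yes; and Class-G Export (section 10)? no. So the shipment is not a Standard Article.
Under section 6: the destination is a listed territory? no; rated operating accuracy: 4.3 microns ≤ 5.2 microns? yes; Standard Article (section 2)? no — 1 of 3 hold (need ≥2) → not satisfied.
Under section 12: Senior Item (section 6)? no; or the exporter holds a general authorisation? yes. So the shipment is a Scheduled Article.
Under section 4: the goods are of domestic origin? no; and the goods have been substantially transformed in the territory? yes; and the goods are intended for civil end-use? yes. So the shipment is not a Supervised Transfer.
Under section 1: not a Supervised Transfer (section 4)? yes; or the end-use certificate has been lodged? no. So the shipment is a Listed Export.
Under section 8: the goods do not incorporate encryption functionality? yes; rated operating accuracy: 4.3 microns ≤ 5.2 microns? yes; the consignee is not an affiliated undertaking? no — 2 of 3 hold (need ≥2) → satisfied.
Under section 14: Scheduled Consignment (section 8)? yes; or the consignee is an affiliated undertaking? yes. So the shipment is a Class-N Good.
Under section 13: Listed Export (section 1)? yes; and Class-N Good (section 14)? yes. So the shipment is a Designated Shipment.
Under section 11: the consignee is not a government body? no; or Designated Shipment (section 13)? yes. So the shipment is a Standard Consignment.
Under section 15: not a Scheduled Article (section 12)? no; or Standard Consignment (section 11)? yes. So the shipment is an Approved Consignment.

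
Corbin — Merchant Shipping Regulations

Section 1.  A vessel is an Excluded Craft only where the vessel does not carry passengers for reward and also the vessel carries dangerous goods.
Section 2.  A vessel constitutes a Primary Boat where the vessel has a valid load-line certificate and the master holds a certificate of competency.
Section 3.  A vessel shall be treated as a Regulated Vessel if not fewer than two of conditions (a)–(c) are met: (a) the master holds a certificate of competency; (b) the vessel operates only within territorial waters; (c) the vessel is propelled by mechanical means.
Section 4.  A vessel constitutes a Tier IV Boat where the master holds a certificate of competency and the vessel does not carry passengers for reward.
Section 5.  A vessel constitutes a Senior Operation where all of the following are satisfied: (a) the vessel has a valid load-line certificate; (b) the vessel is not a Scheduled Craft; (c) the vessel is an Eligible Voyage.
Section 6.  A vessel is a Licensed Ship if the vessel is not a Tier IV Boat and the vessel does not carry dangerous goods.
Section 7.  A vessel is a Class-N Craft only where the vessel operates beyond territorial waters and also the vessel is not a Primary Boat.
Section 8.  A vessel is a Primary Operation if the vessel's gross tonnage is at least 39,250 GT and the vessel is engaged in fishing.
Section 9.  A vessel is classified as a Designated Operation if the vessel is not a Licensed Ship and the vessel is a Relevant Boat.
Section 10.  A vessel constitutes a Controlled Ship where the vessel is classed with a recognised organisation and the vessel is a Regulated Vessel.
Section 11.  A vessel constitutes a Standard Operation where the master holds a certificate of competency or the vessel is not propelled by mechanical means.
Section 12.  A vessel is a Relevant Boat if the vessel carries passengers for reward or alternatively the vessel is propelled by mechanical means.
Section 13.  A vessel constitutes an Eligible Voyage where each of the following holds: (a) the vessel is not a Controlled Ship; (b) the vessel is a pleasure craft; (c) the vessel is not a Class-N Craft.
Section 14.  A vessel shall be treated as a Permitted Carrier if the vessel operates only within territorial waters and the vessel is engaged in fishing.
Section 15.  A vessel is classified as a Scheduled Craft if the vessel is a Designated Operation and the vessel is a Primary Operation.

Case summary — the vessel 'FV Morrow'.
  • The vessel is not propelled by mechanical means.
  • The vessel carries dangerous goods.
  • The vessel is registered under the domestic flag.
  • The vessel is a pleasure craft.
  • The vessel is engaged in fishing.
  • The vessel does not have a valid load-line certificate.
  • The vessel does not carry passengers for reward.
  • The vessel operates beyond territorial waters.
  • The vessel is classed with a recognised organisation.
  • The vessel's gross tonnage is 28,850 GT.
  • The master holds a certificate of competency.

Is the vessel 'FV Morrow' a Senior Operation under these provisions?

No

section 4 — Tier IV Boat: [the master holds a certificate of competency? yes] AND [the vessel does not carry passengers for reward? yes] → satisfied.
section 6 — Licensed Ship: [not a Tier IV Boat (section 4)? no] AND [the vessel does not carry dangerous goods? no] → not satisfied.
section 12 — Relevant Boat: [the vessel carries passengers for reward? no] OR [the vessel is propelled by mechanical means? no] → not satisfied.
section 9 — Designated Operation: [not a Licensed Ship (section 6)? yes] AND [Relevant Boat (section 12)? no] → not satisfied.
section 8 — Primary Operation: [vessel's gross tonnage: 28,850 GT ≥ 39,250 GT? no] AND [the vessel is engaged in fishing? yes] → not satisfied.
section 15 — Scheduled Craft: [Designated Operation (section 9)? no] AND [Primary Operation (section 8)? no] → not satisfied.
section 3 — Regulated Vessel: the master holds a certificate of competency? yes; the vessel operates only within territorial waters? no; the vessel is propelled by mechanical means? no — 1 of 3 hold (need ≥2) → not satisfied.
section 10 — Controlled Ship: [the vessel is classed with a recognised organisation? yes] AND [Regulated Vessel (section 3)? no] → not satisfied.
section 2 — Primary Boat: [the vessel has a valid load-line certificate? no] AND [the master holds a certificate of competency? yes] → not satisfied.
section 7 — Class-N Craft: [the vessel operates beyond territorial waters? yes] AND [not a Primary Boat (section 2)? yes] → satisfied.
section 13 — Eligible Voyage: [not a Controlled Ship (section 10)? yes] AND [the vessel is a pleasure craft? yes] AND [not a Class-N Craft (section 7)? no] → not satisfied.
section 5 — Senior Operation: [the vessel has a valid load-line certificate? no] AND [not a Scheduled Craft (section 15)? yes] AND [Eligible Voyage (section 13)? no] → not satisfied.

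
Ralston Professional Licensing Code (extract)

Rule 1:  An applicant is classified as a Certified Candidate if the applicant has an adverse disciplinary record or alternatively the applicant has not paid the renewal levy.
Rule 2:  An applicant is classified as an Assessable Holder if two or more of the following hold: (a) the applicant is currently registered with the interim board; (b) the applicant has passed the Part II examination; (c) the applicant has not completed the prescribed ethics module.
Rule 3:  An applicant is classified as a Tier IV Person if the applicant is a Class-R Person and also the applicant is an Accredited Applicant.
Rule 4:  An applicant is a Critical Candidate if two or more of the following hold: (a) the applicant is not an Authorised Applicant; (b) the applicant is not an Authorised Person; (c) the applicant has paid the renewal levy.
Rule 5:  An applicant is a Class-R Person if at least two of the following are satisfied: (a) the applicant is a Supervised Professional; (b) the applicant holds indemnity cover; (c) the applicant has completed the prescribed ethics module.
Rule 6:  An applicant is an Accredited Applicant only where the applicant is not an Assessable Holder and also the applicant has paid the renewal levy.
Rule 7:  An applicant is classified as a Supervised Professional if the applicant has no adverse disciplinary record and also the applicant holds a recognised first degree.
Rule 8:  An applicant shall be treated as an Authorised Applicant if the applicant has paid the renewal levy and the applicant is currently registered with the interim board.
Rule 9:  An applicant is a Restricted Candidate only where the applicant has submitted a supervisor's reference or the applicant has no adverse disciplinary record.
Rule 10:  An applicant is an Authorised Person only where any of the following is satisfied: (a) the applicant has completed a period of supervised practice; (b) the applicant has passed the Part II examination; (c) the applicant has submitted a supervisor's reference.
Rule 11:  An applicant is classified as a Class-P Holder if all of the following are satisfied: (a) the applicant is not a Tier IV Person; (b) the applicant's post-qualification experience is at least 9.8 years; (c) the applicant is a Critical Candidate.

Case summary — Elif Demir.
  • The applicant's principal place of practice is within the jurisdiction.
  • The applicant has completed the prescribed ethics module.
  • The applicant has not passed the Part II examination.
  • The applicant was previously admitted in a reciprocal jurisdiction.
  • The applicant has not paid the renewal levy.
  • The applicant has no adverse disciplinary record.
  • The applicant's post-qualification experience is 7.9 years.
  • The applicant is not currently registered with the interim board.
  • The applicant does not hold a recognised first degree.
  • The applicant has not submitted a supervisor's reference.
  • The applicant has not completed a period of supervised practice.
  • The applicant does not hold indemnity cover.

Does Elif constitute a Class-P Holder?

rule 7 — Supervised Professional: [the applicant has no adverse disciplinary record? yes] AND [the applicant holds a recognised first degree? no] → not satisfied.
rule 5 — Class-R Person: Supervised Professional (rule 7)? no; the applicant holds indemnity cover? no; the applicant has completed the prescribed ethics module? yes — 1 of 3 hold (need ≥2) → not satisfied.
rule 2 — Assessable Holder: the applicant is currently registered with the interim board? no; the applicant has passed the Part II examination? no; the applicant has not completed the prescribed ethics module? no — 0 of 3 hold (need ≥2) → not satisfied.
rule 6 — Accredited Applicant: [not an Assessable Holder (rule 2)? yes] AND [the applicant has paid the renewal levy? no] → not satisfied.
rule 3 — Tier IV Person: [Class-R Person (rule 5)? no] AND [Accredited Applicant (rule 6)? no] → not satisfied.
rule 8 — Authorised Applicant: [the applicant has paid the renewal levy? no] AND [the applicant is currently registered with the interim board? no] → not satisfied.
rule 10 — Authorised Person: [the applicant has completed a period of supervised practice? no] OR [the applicant has passed the Part II examination? no] OR [the applicant has submitted a supervisor's reference? no] → not satisfied.
rule 4 — Critical Candidate: not an Authorised Applicant (rule 8)? yes; not an Authorised Person (rule 10)? yes; the applicant has paid the renewal levy? no — 2 of 3 hold (need ≥2) → satisfied.
rule 11 — Class-P Holder: [not a Tier IV Person (rule 3)? yes] AND [applicant's post-qualification experience: 7.9 years ≥ 9.8 years? no] AND [Critical Candidate (rule 4)? yes] → not satisfied.

No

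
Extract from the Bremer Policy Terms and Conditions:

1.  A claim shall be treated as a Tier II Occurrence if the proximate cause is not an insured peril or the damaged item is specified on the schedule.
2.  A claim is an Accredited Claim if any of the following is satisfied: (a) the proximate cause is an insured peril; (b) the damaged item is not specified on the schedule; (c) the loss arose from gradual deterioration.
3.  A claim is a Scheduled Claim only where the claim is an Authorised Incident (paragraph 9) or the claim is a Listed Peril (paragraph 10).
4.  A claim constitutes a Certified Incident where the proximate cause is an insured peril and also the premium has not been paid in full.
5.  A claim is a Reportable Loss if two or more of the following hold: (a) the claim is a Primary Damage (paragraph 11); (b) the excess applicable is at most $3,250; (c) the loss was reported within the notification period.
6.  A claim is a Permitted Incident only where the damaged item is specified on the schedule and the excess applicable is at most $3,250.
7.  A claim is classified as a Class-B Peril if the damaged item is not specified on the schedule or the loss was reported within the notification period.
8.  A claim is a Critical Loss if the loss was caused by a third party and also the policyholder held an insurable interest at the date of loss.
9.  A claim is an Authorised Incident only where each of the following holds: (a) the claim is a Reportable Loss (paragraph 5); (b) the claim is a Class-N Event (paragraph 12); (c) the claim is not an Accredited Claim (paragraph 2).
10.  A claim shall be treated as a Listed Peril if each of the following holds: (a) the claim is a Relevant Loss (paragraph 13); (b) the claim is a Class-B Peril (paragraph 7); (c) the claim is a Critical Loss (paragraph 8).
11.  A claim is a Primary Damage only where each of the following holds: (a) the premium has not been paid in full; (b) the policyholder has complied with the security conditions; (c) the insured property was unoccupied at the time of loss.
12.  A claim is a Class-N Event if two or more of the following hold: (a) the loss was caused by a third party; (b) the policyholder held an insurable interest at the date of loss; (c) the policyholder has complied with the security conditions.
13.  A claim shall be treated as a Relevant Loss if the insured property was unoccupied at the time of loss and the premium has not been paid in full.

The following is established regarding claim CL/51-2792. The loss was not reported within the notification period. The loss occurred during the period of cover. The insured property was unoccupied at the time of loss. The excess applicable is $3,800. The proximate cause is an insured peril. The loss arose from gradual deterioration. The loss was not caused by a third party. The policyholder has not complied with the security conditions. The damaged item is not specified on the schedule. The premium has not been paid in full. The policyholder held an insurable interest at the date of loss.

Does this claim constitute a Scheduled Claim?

No

Under paragraph 11: the premium has not been paid in full? yes; and the policyholder has complied with the security conditions? no; and the insured property was unoccupied at the time of loss? yes. So the claim is not a Primary Damage.
Under paragraph 5: Primary Damage (paragraph 11)? no; excess applicable: $3,800 ≤ $3,250? no; the loss was reported within the notification period? no — 0 of 3 hold (need ≥2) → not satisfied.
Under paragraph 12: the loss was caused by a third party? no; the policyholder held an insurable interest at the date of loss? yes; the policyholder has complied with the security conditions? no — 1 of 3 hold (need ≥2) → not satisfied.
Under paragraph 2: the proximate cause is an insured peril? yes; or the damaged item is not specified on the schedule? yes; or the loss arose from gradual deterioration? yes. So the claim is an Accredited Claim.
Under paragraph 9: Reportable Loss (paragraph 5)? no; and Class-N Event (paragraph 12)? no; and not an Accredited Claim (paragraph 2)? no. So the claim is not an Authorised Incident.
Under paragraph 13: the insured property was unoccupied at the time of loss? yes; and the premium has not been paid in full? yes. So the claim is a Relevant Loss.
Under paragraph 7: the damaged item is not specified on the schedule? yes; or the loss was reported within the notification period? no. So the claim is a Class-B Peril.
Under paragraph 8: the loss was caused by a third party? no; and the policyholder held an insurable interest at the date of loss? yes. So the claim is not a Critical Loss.
Under paragraph 10: Relevant Loss (paragraph 13)? yes; and Class-B Peril (paragraph 7)? yes; and Critical Loss (paragraph 8)? no. So the claim is not a Listed Peril.
Under paragraph 3: Authorised Incident (paragraph 9)? no; or Listed Peril (paragraph 10)? no. So the claim is not a Scheduled Claim.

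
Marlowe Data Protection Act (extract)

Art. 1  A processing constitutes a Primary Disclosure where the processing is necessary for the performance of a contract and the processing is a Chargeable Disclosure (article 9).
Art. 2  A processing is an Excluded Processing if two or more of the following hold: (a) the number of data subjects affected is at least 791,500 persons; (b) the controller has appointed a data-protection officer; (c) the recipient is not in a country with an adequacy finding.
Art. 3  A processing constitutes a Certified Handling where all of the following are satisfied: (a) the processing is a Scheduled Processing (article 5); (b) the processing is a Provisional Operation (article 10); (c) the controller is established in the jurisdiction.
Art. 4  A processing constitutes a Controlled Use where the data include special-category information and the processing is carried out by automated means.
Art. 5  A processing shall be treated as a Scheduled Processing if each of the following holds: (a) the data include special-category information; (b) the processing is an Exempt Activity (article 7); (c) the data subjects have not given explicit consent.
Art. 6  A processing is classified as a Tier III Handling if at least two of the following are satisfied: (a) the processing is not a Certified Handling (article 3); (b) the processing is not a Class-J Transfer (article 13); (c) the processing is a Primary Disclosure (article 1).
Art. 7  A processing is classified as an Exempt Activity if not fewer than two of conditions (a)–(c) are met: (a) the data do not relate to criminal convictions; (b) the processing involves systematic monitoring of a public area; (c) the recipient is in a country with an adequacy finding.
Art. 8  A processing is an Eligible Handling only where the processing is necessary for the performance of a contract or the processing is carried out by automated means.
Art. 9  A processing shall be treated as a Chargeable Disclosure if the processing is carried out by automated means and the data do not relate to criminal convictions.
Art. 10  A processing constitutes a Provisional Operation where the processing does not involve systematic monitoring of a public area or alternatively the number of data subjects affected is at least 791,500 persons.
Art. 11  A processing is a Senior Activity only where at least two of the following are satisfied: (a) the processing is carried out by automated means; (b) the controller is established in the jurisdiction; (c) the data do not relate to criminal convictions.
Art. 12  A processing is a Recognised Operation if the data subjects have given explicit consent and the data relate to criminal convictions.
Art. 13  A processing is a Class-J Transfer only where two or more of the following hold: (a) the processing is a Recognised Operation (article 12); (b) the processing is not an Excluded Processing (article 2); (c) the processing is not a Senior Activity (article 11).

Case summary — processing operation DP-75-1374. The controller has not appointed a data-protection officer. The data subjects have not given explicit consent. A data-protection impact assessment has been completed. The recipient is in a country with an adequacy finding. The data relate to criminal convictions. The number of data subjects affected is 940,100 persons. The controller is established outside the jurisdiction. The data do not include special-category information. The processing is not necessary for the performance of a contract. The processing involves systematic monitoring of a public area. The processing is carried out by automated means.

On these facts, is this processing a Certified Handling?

No

article 7 — Exempt Activity: the data do not relate to criminal convictions? no; the processing involves systematic monitoring of a public area? yes; the recipient is in a country with an adequacy finding? yes — 2 of 3 hold (need ≥2) → satisfied.
article 5 — Scheduled Processing: [the data include special-category information? no] AND [Exempt Activity (article 7)? yes] AND [the data subjects have not given explicit consent? yes] → not satisfied.
article 10 — Provisional Operation: [the processing does not involve systematic monitoring of a public area? no] OR [number of data subjects affected: 940,100 persons ≥ 791,500 persons? yes] → satisfied.
article 3 — Certified Handling: [Scheduled Processing (article 5)? no] AND [Provisional Operation (article 10)? yes] AND [the controller is established in the jurisdiction? no] → not satisfied.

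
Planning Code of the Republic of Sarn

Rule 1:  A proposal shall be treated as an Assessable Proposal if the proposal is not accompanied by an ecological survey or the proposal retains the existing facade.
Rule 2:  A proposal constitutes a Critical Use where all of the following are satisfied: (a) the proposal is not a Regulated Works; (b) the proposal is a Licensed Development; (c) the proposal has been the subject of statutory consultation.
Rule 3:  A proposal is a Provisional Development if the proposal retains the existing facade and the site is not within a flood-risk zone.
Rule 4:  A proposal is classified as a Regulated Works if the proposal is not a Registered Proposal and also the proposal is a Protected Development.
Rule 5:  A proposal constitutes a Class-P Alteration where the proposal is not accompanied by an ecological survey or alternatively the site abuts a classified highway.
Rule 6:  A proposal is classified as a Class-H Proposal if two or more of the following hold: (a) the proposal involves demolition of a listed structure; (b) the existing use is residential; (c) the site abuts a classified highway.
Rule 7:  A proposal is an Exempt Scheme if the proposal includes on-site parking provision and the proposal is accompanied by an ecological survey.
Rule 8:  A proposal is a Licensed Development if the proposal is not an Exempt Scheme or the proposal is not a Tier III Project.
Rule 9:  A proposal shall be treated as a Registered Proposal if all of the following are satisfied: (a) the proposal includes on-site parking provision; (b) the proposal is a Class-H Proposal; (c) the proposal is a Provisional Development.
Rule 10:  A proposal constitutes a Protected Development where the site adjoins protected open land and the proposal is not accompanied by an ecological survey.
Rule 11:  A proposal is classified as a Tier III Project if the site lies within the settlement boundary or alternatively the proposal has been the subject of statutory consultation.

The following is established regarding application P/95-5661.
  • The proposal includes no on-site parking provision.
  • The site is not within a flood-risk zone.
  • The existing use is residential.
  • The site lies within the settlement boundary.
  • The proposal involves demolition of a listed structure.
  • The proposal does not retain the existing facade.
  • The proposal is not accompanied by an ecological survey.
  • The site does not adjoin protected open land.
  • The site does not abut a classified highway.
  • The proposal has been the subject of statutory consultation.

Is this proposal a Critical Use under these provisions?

Under rule 6: the proposal involves demolition of a listed structure? yes; the existing use is residential? yes; the site abuts a classified highway? no — 2 of 3 hold (need ≥2) → satisfied.
Under rule 3: the proposal retains the existing facade? no; and the site is not within a flood-risk zone? yes. So the proposal is not a Provisional Development.
Under rule 9: the proposal includes on-site parking provision? no; and Class-H Proposal (rule 6)? yes; and Provisional Development (rule 3)? no. So the proposal is not a Registered Proposal.
Under rule 10: the site adjoins protected open land? no; and the proposal is not accompanied by an ecological survey? yes. So the proposal is not a Protected Development.
Under rule 4: not a Registered Proposal (rule 9)? yes; and Protected Development (rule 10)? no. So the proposal is not a Regulated Works.
Under rule 7: the proposal includes on-site parking provision? no; and the proposal is accompanied by an ecological survey? no. So the proposal is not an Exempt Scheme.
Under rule 11: the site lies within the settlement boundary? yes; or the proposal has been the subject of statutory consultation? yes. So the proposal is a Tier III Project.
Under rule 8: not an Exempt Scheme (rule 7)? yes; or not a Tier III Project (rule 11)? no. So the proposal is a Licensed Development.
Under rule 2: not a Regulated Works (rule 4)? yes; and Licensed Development (rule 8)? yes; and the proposal has been the subject of statutory consultation? yes. So the proposal is a Critical Use.

Yes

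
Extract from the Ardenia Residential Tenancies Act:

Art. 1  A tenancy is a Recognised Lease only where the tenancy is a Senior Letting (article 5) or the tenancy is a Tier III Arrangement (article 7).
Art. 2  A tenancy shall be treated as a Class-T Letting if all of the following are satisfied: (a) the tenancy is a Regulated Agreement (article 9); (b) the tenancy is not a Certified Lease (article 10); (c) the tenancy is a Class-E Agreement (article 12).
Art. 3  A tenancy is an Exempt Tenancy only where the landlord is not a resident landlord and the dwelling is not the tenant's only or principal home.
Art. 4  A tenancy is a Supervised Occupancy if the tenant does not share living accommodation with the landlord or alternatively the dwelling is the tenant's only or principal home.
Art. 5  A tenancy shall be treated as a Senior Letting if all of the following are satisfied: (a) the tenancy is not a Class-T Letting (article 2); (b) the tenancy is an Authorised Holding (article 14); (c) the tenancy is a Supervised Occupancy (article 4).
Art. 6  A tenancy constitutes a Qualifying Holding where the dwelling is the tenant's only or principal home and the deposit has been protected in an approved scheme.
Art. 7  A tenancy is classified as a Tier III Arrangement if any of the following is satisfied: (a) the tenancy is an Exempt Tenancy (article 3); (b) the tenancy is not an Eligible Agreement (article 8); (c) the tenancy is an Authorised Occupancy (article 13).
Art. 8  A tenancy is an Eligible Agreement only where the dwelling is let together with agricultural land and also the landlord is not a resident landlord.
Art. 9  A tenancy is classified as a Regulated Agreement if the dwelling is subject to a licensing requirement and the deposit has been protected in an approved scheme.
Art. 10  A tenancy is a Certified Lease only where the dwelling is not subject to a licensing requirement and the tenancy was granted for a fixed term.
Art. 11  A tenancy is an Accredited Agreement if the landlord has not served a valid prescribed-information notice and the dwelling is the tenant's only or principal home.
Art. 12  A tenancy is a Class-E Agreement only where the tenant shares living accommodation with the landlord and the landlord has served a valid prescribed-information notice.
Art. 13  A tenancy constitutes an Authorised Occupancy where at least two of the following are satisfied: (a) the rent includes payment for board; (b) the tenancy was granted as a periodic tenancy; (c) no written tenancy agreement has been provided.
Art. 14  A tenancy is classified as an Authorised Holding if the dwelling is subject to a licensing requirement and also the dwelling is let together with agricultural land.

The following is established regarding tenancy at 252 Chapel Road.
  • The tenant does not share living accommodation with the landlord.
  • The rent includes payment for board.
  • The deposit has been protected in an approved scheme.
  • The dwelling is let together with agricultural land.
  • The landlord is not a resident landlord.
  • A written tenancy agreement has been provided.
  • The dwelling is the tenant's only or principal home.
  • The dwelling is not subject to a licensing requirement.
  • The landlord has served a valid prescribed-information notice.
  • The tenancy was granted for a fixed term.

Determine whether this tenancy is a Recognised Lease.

No

Under article 9: the dwelling is subject to a licensing requirement? no; and the deposit has been protected in an approved scheme? yes. So the tenancy is not a Regulated Agreement.
Under article 10: the dwelling is not subject to a licensing requirement? yes; and the tenancy was granted for a fixed term? yes. So the tenancy is a Certified Lease.
Under article 12: the tenant shares living accommodation with the landlord? no; and the landlord has served a valid prescribed-information notice? yes. So the tenancy is not a Class-E Agreement.
Under article 2: Regulated Agreement (article 9)? no; and not a Certified Lease (article 10)? no; and Class-E Agreement (article 12)? no. So the tenancy is not a Class-T Letting.
Under article 14: the dwelling is subject to a licensing requirement? no; and the dwelling is let together with agricultural land? yes. So the tenancy is not an Authorised Holding.
Under article 4: the tenant does not share living accommodation with the landlord? yes; or the dwelling is the tenant's only or principal home? yes. So the tenancy is a Supervised Occupancy.
Under article 5: not a Class-T Letting (article 2)? yes; and Authorised Holding (article 14)? no; and Supervised Occupancy (article 4)? yes. So the tenancy is not a Senior Letting.
Under article 3: the landlord is not a resident landlord? yes; and the dwelling is not the tenant's only or principal home? no. So the tenancy is not an Exempt Tenancy.
Under article 8: the dwelling is let together with agricultural land? yes; and the landlord is not a resident landlord? yes. So the tenancy is an Eligible Agreement.
Under article 13: the rent includes payment for board? yes; the tenancy was granted as a periodic tenancy? no; no written tenancy agreement has been provided? no — 1 of 3 hold (need ≥2) → not satisfied.
Under article 7: Exempt Tenancy (article 3)? no; or not an Eligible Agreement (article 8)? no; or Authorised Occupancy (article 13)? no. So the tenancy is not a Tier III Arrangement.
Under article 1: Senior Letting (article 5)? no; or Tier III Arrangement (article 7)? no. So the tenancy is not a Recognised Lease.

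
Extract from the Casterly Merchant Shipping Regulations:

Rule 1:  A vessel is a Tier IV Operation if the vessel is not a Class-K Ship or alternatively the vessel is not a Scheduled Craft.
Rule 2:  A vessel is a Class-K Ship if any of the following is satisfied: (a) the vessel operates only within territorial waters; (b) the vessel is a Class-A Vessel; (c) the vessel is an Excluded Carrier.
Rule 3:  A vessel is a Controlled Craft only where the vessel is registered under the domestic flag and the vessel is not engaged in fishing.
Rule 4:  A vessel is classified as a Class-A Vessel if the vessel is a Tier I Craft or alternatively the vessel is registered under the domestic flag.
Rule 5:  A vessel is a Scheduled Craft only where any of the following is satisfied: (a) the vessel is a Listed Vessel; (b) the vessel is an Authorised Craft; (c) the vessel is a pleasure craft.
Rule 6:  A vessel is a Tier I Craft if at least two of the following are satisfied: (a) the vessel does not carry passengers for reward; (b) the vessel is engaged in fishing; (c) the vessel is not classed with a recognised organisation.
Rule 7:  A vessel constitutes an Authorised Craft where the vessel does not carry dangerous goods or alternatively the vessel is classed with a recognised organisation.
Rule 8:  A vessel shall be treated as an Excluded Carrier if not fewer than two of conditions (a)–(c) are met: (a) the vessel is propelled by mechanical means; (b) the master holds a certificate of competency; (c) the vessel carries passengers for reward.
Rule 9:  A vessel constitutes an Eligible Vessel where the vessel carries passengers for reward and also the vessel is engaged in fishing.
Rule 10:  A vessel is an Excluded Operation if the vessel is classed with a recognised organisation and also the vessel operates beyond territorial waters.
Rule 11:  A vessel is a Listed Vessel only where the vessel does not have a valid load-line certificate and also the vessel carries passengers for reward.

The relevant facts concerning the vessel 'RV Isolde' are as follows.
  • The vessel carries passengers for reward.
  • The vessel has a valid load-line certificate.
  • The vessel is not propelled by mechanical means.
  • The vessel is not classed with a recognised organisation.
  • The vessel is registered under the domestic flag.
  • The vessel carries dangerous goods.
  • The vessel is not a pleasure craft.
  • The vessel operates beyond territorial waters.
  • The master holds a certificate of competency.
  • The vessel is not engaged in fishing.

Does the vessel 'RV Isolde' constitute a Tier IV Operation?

Under rule 6: the vessel does not carry passengers for reward? no; the vessel is engaged in fishing? no; the vessel is not classed with a recognised organisation? yes — 1 of 3 hold (need ≥2) → not satisfied.
Under rule 4: Tier I Craft (rule 6)? no; or the vessel is registered under the domestic flag? yes. So the vessel is a Class-A Vessel.
Under rule 8: the vessel is propelled by mechanical means? no; the master holds a certificate of competency? yes; the vessel carries passengers for reward? yes — 2 of 3 hold (need ≥2) → satisfied.
Under rule 2: the vessel operates only within territorial waters? no; or Class-A Vessel (rule 4)? yes; or Excluded Carrier (rule 8)? yes. So the vessel is a Class-K Ship.
Under rule 11: the vessel does not have a valid load-line certificate? no; and the vessel carries passengers for reward? yes. So the vessel is not a Listed Vessel.
Under rule 7: the vessel does not carry dangerous goods? no; or the vessel is classed with a recognised organisation? no. So the vessel is not an Authorised Craft.
Under rule 5: Listed Vessel (rule 11)? no; or Authorised Craft (rule 7)? no; or the vessel is a pleasure craft? no. So the vessel is not a Scheduled Craft.
Under rule 1: not a Class-K Ship (rule 2)? no; or not a Scheduled Craft (rule 5)? yes. So the vessel is a Tier IV Operation.

Yes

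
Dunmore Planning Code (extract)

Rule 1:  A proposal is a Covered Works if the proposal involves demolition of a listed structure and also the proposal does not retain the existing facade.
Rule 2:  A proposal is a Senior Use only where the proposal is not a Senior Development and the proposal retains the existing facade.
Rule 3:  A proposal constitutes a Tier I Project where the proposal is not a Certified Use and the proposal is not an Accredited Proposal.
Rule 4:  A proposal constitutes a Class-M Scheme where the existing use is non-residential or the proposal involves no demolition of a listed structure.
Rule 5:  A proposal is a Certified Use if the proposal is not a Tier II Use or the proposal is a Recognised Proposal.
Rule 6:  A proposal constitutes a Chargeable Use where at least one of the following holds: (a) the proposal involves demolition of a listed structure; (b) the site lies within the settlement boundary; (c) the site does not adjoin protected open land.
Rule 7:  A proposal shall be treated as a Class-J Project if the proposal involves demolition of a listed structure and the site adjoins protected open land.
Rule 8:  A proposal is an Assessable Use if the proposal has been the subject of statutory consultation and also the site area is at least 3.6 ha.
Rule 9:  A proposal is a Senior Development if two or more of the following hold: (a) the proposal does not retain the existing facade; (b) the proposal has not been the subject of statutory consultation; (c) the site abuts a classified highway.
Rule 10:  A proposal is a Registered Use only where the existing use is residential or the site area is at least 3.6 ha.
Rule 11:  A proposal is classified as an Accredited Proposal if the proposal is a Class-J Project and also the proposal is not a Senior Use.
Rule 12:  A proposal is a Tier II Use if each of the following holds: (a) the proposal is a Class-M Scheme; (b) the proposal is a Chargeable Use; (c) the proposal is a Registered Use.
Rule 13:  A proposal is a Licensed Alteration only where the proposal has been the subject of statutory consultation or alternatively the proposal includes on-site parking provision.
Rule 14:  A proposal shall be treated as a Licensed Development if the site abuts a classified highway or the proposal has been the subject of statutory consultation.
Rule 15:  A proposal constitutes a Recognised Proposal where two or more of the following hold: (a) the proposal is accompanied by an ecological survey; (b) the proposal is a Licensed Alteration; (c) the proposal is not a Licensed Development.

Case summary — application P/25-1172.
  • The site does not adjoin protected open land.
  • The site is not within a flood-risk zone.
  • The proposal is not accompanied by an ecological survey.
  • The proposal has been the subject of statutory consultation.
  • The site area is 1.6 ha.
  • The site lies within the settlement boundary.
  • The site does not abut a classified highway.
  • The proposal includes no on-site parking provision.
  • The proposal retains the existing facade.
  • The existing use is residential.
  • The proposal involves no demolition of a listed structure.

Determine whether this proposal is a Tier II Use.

Under rule 4: the existing use is non-residential? no; or the proposal involves no demolition of a listed structure? yes. So the proposal is a Class-M Scheme.
Under rule 6: the proposal involves demolition of a listed structure? no; or the site lies within the settlement boundary? yes; or the site does not adjoin protected open land? yes. So the proposal is a Chargeable Use.
Under rule 10: the existing use is residential? yes; or site area: 1.6 ha ≥ 3.6 ha? no. So the proposal is a Registered Use.
Under rule 12: Class-M Scheme (rule 4)? yes; and Chargeable Use (rule 6)? yes; and Registered Use (rule 10)? yes. So the proposal is a Tier II Use.

Yes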